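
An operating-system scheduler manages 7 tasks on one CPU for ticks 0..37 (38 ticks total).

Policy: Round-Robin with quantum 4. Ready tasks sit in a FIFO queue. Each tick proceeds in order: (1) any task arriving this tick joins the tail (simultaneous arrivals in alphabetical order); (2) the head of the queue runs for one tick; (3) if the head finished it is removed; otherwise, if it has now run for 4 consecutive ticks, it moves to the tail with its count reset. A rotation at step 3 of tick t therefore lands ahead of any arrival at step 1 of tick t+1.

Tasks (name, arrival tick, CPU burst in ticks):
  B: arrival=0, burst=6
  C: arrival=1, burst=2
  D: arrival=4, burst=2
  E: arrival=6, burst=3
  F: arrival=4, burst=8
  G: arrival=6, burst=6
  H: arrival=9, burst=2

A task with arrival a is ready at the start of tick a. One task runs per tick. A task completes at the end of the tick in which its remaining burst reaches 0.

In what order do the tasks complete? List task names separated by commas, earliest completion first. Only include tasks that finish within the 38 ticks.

completion order = C, B, D, E, H, F, G

t=0: queue=[B] q_used=0 → run B
t=1: queue=[B,C] q_used=1 → run B
t=2: queue=[B,C] q_used=2 → run B
t=3: queue=[B,C] q_used=3 → run B
t=4: queue=[C,B,D,F] q_used=0 → run C
t=5: queue=[C,B,D,F] q_used=1 → run C
t=6: queue=[B,D,F,E,G] q_used=0 → run B
t=7: queue=[B,D,F,E,G] q_used=1 → run B
t=8: queue=[D,F,E,G] q_used=0 → run D
t=9: queue=[D,F,E,G,H] q_used=1 → run D
t=10: queue=[F,E,G,H] q_used=0 → run F
t=11: queue=[F,E,G,H] q_used=1 → run F
t=12: queue=[F,E,G,H] q_used=2 → run F
t=13: queue=[F,E,G,H] q_used=3 → run F
t=14: queue=[E,G,H,F] q_used=0 → run E
t=15: queue=[E,G,H,F] q_used=1 → run E
t=16: queue=[E,G,H,F] q_used=2 → run E
t=17: queue=[G,H,F] q_used=0 → run G
t=18: queue=[G,H,F] q_used=1 → run G
t=19: queue=[G,H,F] q_used=2 → run G
t=20: queue=[G,H,F] q_used=3 → run G
t=21: queue=[H,F,G] q_used=0 → run H
t=22: queue=[H,F,G] q_used=1 → run H
t=23: queue=[F,G] q_used=0 → run F
t=24: queue=[F,G] q_used=1 → run F
t=25: queue=[F,G] q_used=2 → run F
t=26: queue=[F,G] q_used=3 → run F
t=27: queue=[G] q_used=0 → run G
t=28: queue=[G] q_used=1 → run G
t=29: (idle)
t=30: (idle)
t=31: (idle)
t=32: (idle)
t=33: (idle)
t=34: (idle)
t=35: (idle)
t=36: (idle)
t=37: (idle)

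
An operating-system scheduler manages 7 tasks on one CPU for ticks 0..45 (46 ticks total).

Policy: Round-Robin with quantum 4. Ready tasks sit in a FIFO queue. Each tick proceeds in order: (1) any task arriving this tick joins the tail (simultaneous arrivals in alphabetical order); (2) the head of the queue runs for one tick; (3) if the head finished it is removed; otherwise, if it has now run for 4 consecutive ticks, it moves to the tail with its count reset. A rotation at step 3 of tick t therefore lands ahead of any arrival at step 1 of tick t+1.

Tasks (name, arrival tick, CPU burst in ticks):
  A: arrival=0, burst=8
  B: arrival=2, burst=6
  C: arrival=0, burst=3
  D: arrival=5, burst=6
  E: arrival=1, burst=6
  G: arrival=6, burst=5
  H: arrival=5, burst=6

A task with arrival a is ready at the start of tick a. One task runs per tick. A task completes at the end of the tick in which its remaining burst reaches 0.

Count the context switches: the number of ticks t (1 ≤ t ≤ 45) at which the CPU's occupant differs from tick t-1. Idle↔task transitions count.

t=0: queue=[A,C] q_used=0 → run A
t=1: queue=[A,C,E] q_used=1 → run A
t=2: queue=[A,C,E,B] q_used=2 → run A
t=3: queue=[A,C,E,B] q_used=3 → run A
t=4: queue=[C,E,B,A] q_used=0 → run C
t=5: queue=[C,E,B,A,D,H] q_used=1 → run C
t=6: queue=[C,E,B,A,D,H,G] q_used=2 → run C
t=7: queue=[E,B,A,D,H,G] q_used=0 → run E
t=8: queue=[E,B,A,D,H,G] q_used=1 → run E
t=9: queue=[E,B,A,D,H,G] q_used=2 → run E
t=10: queue=[E,B,A,D,H,G] q_used=3 → run E
t=11: queue=[B,A,D,H,G,E] q_used=0 → run B
t=12: queue=[B,A,D,H,G,E] q_used=1 → run B
t=13: queue=[B,A,D,H,G,E] q_used=2 → run B
t=14: queue=[B,A,D,H,G,E] q_used=3 → run B
t=15: queue=[A,D,H,G,E,B] q_used=0 → run A
t=16: queue=[A,D,H,G,E,B] q_used=1 → run A
t=17: queue=[A,D,H,G,E,B] q_used=2 → run A
t=18: queue=[A,D,H,G,E,B] q_used=3 → run A
t=19: queue=[D,H,G,E,B] q_used=0 → run D
t=20: queue=[D,H,G,E,B] q_used=1 → run D
t=21: queue=[D,H,G,E,B] q_used=2 → run D
t=22: queue=[D,H,G,E,B] q_used=3 → run D
t=23: queue=[H,G,E,B,D] q_used=0 → run H
t=24: queue=[H,G,E,B,D] q_used=1 → run H
t=25: queue=[H,G,E,B,D] q_used=2 → run H
t=26: queue=[H,G,E,B,D] q_used=3 → run H
t=27: queue=[G,E,B,D,H] q_used=0 → run G
t=28: queue=[G,E,B,D,H] q_used=1 → run G
t=29: queue=[G,E,B,D,H] q_used=2 → run G
t=30: queue=[G,E,B,D,H] q_used=3 → run G
t=31: queue=[E,B,D,H,G] q_used=0 → run E
t=32: queue=[E,B,D,H,G] q_used=1 → run E
t=33: queue=[B,D,H,G] q_used=0 → run B
t=34: queue=[B,D,H,G] q_used=1 → run B
t=35: queue=[D,H,G] q_used=0 → run D
t=36: queue=[D,H,G] q_used=1 → run D
t=37: queue=[H,G] q_used=0 → run H
t=38: queue=[H,G] q_used=1 → run H
t=39: queue=[G] q_used=0 → run G
t=40: (idle)
t=41: (idle)
t=42: (idle)
t=43: (idle)
t=44: (idle)
t=45: (idle)

context switches = 13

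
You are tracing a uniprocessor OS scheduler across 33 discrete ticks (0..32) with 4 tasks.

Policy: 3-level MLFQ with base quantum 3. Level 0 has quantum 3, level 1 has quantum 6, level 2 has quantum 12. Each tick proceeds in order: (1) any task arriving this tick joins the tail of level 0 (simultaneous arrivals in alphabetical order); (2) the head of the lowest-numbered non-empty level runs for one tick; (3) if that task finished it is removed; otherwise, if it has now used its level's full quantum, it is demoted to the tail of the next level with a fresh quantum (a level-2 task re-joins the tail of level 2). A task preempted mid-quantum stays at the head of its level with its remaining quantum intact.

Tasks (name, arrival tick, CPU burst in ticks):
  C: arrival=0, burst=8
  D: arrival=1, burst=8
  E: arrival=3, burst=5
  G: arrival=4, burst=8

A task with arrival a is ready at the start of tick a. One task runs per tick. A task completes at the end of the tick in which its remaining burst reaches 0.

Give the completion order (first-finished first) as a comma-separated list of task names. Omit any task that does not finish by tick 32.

t=0: L0/L1/L2 = C/-/- → run C
t=1: L0/L1/L2 = CD/-/- → run C
t=2: L0/L1/L2 = CD/-/- → run C
t=3: L0/L1/L2 = DE/C/- → run D
t=4: L0/L1/L2 = DEG/C/- → run D
t=5: L0/L1/L2 = DEG/C/- → run D
t=6: L0/L1/L2 = EG/CD/- → run E
t=7: L0/L1/L2 = EG/CD/- → run E
t=8: L0/L1/L2 = EG/CD/- → run E
t=9: L0/L1/L2 = G/CDE/- → run G
t=10: L0/L1/L2 = G/CDE/- → run G
t=11: L0/L1/L2 = G/CDE/- → run G
t=12: L0/L1/L2 = -/CDEG/- → run C
t=13: L0/L1/L2 = -/CDEG/- → run C
t=14: L0/L1/L2 = -/CDEG/- → run C
t=15: L0/L1/L2 = -/CDEG/- → run C
t=16: L0/L1/L2 = -/CDEG/- → run C
t=17: L0/L1/L2 = -/DEG/- → run D
t=18: L0/L1/L2 = -/DEG/- → run D
t=19: L0/L1/L2 = -/DEG/- → run D
t=20: L0/L1/L2 = -/DEG/- → run D
t=21: L0/L1/L2 = -/DEG/- → run D
t=22: L0/L1/L2 = -/EG/- → run E
t=23: L0/L1/L2 = -/EG/- → run E
t=24: L0/L1/L2 = -/G/- → run G
t=25: L0/L1/L2 = -/G/- → run G
t=26: L0/L1/L2 = -/G/- → run G
t=27: L0/L1/L2 = -/G/- → run G
t=28: L0/L1/L2 = -/G/- → run G
t=29: (idle)
t=30: (idle)
t=31: (idle)
t=32: (idle)

completion order = C, D, E, G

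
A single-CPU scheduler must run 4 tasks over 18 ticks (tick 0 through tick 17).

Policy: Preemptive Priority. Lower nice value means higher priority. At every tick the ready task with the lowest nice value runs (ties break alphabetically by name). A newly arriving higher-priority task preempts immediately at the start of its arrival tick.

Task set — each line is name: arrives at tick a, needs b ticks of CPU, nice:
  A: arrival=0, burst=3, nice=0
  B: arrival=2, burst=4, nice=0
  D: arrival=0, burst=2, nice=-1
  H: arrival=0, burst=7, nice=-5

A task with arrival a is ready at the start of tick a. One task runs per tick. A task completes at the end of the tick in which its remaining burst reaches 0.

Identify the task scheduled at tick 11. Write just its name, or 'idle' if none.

running at tick 11 = A

t=0: ready={A,D,H} → run H
t=1: ready={A,D,H} → run H
t=2: ready={A,B,D,H} → run H
t=3: ready={A,B,D,H} → run H
t=4: ready={A,B,D,H} → run H
t=5: ready={A,B,D,H} → run H
t=6: ready={A,B,D,H} → run H
t=7: ready={A,B,D} → run D
t=8: ready={A,B,D} → run D
t=9: ready={A,B} → run A
t=10: ready={A,B} → run A
t=11: ready={A,B} → run A
t=12: ready={B} → run B
t=13: ready={B} → run B
t=14: ready={B} → run B
t=15: ready={B} → run B
t=16: (idle)
t=17: (idle)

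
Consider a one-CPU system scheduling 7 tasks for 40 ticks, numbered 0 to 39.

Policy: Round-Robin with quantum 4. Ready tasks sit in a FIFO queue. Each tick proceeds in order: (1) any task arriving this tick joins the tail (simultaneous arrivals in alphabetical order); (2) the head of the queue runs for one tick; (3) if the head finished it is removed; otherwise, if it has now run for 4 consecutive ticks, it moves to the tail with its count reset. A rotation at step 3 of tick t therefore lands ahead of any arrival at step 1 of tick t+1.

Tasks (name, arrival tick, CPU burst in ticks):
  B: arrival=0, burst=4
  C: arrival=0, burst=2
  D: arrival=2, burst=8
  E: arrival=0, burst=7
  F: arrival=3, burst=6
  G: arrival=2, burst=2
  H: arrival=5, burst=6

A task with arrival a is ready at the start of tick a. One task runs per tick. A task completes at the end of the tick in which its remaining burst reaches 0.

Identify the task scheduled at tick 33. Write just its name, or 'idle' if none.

t=0: queue=[B,C,E] q_used=0 → run B
t=1: queue=[B,C,E] q_used=1 → run B
t=2: queue=[B,C,E,D,G] q_used=2 → run B
t=3: queue=[B,C,E,D,G,F] q_used=3 → run B
t=4: queue=[C,E,D,G,F] q_used=0 → run C
t=5: queue=[C,E,D,G,F,H] q_used=1 → run C
t=6: queue=[E,D,G,F,H] q_used=0 → run E
t=7: queue=[E,D,G,F,H] q_used=1 → run E
t=8: queue=[E,D,G,F,H] q_used=2 → run E
t=9: queue=[E,D,G,F,H] q_used=3 → run E
t=10: queue=[D,G,F,H,E] q_used=0 → run D
t=11: queue=[D,G,F,H,E] q_used=1 → run D
t=12: queue=[D,G,F,H,E] q_used=2 → run D
t=13: queue=[D,G,F,H,E] q_used=3 → run D
t=14: queue=[G,F,H,E,D] q_used=0 → run G
t=15: queue=[G,F,H,E,D] q_used=1 → run G
t=16: queue=[F,H,E,D] q_used=0 → run F
t=17: queue=[F,H,E,D] q_used=1 → run F
t=18: queue=[F,H,E,D] q_used=2 → run F
t=19: queue=[F,H,E,D] q_used=3 → run F
t=20: queue=[H,E,D,F] q_used=0 → run H
t=21: queue=[H,E,D,F] q_used=1 → run H
t=22: queue=[H,E,D,F] q_used=2 → run H
t=23: queue=[H,E,D,F] q_used=3 → run H
t=24: queue=[E,D,F,H] q_used=0 → run E
t=25: queue=[E,D,F,H] q_used=1 → run E
t=26: queue=[E,D,F,H] q_used=2 → run E
t=27: queue=[D,F,H] q_used=0 → run D
t=28: queue=[D,F,H] q_used=1 → run D
t=29: queue=[D,F,H] q_used=2 → run D
t=30: queue=[D,F,H] q_used=3 → run D
t=31: queue=[F,H] q_used=0 → run F
t=32: queue=[F,H] q_used=1 → run F
t=33: queue=[H] q_used=0 → run H
t=34: queue=[H] q_used=1 → run H
t=35: (idle)
t=36: (idle)
t=37: (idle)
t=38: (idle)
t=39: (idle)

running at tick 33 = H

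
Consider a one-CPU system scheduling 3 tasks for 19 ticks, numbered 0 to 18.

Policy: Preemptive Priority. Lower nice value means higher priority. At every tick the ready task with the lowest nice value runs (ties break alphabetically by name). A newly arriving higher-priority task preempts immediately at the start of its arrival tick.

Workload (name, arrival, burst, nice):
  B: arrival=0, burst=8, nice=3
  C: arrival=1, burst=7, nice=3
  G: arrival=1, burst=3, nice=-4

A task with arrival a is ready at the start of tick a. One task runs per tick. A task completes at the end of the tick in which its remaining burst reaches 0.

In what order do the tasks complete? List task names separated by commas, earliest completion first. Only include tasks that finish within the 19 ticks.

completion order = G, B, C

t=0: ready={B} → run B
t=1: ready={B,C,G} → run G
t=2: ready={B,C,G} → run G
t=3: ready={B,C,G} → run G
t=4: ready={B,C} → run B
t=5: ready={B,C} → run B
t=6: ready={B,C} → run B
t=7: ready={B,C} → run B
t=8: ready={B,C} → run B
t=9: ready={B,C} → run B
t=10: ready={B,C} → run B
t=11: ready={C} → run C
t=12: ready={C} → run C
t=13: ready={C} → run C
t=14: ready={C} → run C
t=15: ready={C} → run C
t=16: ready={C} → run C
t=17: ready={C} → run C
t=18: (idle)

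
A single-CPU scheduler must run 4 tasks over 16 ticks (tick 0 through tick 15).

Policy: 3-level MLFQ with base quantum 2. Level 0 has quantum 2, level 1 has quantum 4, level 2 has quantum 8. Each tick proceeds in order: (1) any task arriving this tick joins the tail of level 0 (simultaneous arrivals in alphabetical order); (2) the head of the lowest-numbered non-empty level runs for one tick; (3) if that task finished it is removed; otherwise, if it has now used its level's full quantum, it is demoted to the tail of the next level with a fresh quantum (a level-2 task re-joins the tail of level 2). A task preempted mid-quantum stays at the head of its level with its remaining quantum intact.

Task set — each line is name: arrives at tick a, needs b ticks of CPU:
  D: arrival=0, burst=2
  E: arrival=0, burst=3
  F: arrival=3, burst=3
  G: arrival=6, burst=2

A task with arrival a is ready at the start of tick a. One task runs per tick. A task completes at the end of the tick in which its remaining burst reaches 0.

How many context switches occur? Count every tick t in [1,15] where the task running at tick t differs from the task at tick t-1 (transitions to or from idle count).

t=0: L0/L1/L2 = DE/-/- → run D
t=1: L0/L1/L2 = DE/-/- → run D
t=2: L0/L1/L2 = E/-/- → run E
t=3: L0/L1/L2 = EF/-/- → run E
t=4: L0/L1/L2 = F/E/- → run F
t=5: L0/L1/L2 = F/E/- → run F
t=6: L0/L1/L2 = G/EF/- → run G
t=7: L0/L1/L2 = G/EF/- → run G
t=8: L0/L1/L2 = -/EF/- → run E
t=9: L0/L1/L2 = -/F/- → run F
t=10: (idle)
t=11: (idle)
t=12: (idle)
t=13: (idle)
t=14: (idle)
t=15: (idle)

context switches = 6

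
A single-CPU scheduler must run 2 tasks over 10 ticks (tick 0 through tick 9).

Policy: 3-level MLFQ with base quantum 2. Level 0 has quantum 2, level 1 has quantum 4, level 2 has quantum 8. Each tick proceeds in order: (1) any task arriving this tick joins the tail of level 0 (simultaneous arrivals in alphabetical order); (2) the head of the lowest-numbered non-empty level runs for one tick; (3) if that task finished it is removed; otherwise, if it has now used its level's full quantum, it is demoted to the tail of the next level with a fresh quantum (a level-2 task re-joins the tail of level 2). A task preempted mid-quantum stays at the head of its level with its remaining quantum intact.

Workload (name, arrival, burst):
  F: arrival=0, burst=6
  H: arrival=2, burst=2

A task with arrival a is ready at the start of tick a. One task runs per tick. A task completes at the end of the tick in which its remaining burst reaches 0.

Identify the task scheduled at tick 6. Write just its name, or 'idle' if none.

t=0: L0/L1/L2 = F/-/- → run F
t=1: L0/L1/L2 = F/-/- → run F
t=2: L0/L1/L2 = H/F/- → run H
t=3: L0/L1/L2 = H/F/- → run H
t=4: L0/L1/L2 = -/F/- → run F
t=5: L0/L1/L2 = -/F/- → run F
t=6: L0/L1/L2 = -/F/- → run F
t=7: L0/L1/L2 = -/F/- → run F
t=8: (idle)
t=9: (idle)

running at tick 6 = F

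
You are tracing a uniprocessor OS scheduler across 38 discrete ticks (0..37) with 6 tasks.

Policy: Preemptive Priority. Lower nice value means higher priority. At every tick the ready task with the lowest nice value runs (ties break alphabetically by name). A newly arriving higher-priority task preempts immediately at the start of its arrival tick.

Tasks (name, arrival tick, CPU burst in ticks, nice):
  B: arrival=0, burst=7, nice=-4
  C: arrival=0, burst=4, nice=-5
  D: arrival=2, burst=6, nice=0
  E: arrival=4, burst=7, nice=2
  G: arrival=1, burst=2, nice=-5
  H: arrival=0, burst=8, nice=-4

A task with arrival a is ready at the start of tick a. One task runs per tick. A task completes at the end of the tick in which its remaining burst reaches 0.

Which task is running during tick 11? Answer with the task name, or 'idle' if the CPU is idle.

running at tick 11 = B

t=0: ready={B,C,H} → run C
t=1: ready={B,C,G,H} → run C
t=2: ready={B,C,D,G,H} → run C
t=3: ready={B,C,D,G,H} → run C
t=4: ready={B,D,E,G,H} → run G
t=5: ready={B,D,E,G,H} → run G
t=6: ready={B,D,E,H} → run B
t=7: ready={B,D,E,H} → run B
t=8: ready={B,D,E,H} → run B
t=9: ready={B,D,E,H} → run B
t=10: ready={B,D,E,H} → run B
t=11: ready={B,D,E,H} → run B
t=12: ready={B,D,E,H} → run B
t=13: ready={D,E,H} → run H
t=14: ready={D,E,H} → run H
t=15: ready={D,E,H} → run H
t=16: ready={D,E,H} → run H
t=17: ready={D,E,H} → run H
t=18: ready={D,E,H} → run H
t=19: ready={D,E,H} → run H
t=20: ready={D,E,H} → run H
t=21: ready={D,E} → run D
t=22: ready={D,E} → run D
t=23: ready={D,E} → run D
t=24: ready={D,E} → run D
t=25: ready={D,E} → run D
t=26: ready={D,E} → run D
t=27: ready={E} → run E
t=28: ready={E} → run E
t=29: ready={E} → run E
t=30: ready={E} → run E
t=31: ready={E} → run E
t=32: ready={E} → run E
t=33: ready={E} → run E
t=34: (idle)
t=35: (idle)
t=36: (idle)
t=37: (idle)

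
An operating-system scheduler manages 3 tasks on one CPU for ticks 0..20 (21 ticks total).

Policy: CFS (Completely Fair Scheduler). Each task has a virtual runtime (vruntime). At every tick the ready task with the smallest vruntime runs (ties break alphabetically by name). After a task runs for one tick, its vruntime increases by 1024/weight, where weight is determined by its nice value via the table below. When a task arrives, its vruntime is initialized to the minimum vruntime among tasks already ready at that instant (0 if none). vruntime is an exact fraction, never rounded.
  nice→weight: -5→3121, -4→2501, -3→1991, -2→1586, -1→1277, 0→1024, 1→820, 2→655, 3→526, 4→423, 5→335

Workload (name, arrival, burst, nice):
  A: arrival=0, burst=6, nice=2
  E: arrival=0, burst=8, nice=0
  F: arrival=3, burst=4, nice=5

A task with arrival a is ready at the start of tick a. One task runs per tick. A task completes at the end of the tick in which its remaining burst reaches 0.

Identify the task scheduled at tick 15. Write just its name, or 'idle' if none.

running at tick 15 = F

t=0: vr[A=0 E=0] → run A
t=1: vr[A=1024/655 E=0] → run E
t=2: vr[A=1024/655 E=1] → run E
t=3: vr[A=1024/655 E=2 F=1024/655] → run A
t=4: vr[A=2048/655 E=2 F=1024/655] → run F
t=5: vr[A=2048/655 E=2 F=202752/43885] → run E
t=6: vr[A=2048/655 E=3 F=202752/43885] → run E
t=7: vr[A=2048/655 E=4 F=202752/43885] → run A
t=8: vr[A=3072/655 E=4 F=202752/43885] → run E
t=9: vr[A=3072/655 E=5 F=202752/43885] → run F
t=10: vr[A=3072/655 E=5 F=336896/43885] → run A
t=11: vr[A=4096/655 E=5 F=336896/43885] → run E
t=12: vr[A=4096/655 E=6 F=336896/43885] → run E
t=13: vr[A=4096/655 E=7 F=336896/43885] → run A
t=14: vr[A=1024/131 E=7 F=336896/43885] → run E
t=15: vr[A=1024/131 F=336896/43885] → run F
t=16: vr[A=1024/131 F=94208/8777] → run A
t=17: vr[F=94208/8777] → run F
t=18: (idle)
t=19: (idle)
t=20: (idle)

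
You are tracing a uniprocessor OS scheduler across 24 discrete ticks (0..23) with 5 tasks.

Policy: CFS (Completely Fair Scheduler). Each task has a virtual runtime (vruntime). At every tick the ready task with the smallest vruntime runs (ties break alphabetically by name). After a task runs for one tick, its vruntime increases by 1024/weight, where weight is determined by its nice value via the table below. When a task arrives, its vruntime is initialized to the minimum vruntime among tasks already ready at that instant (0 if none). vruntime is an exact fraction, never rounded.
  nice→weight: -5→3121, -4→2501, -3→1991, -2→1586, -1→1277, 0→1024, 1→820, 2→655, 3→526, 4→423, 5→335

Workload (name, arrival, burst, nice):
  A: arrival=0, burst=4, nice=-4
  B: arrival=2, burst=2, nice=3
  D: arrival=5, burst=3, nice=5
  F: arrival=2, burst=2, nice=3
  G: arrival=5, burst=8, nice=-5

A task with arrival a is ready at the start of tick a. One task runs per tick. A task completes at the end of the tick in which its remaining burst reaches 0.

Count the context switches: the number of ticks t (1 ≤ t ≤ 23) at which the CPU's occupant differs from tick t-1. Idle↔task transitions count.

t=0: vr[A=0] → run A
t=1: vr[A=1024/2501] → run A
t=2: vr[A=2048/2501 B=2048/2501 F=2048/2501] → run A
t=3: vr[A=3072/2501 B=2048/2501 F=2048/2501] → run B
t=4: vr[A=3072/2501 B=1819136/657763 F=2048/2501] → run F
t=5: vr[A=3072/2501 B=1819136/657763 D=3072/2501 F=1819136/657763 G=3072/2501] → run A
t=6: vr[B=1819136/657763 D=3072/2501 F=1819136/657763 G=3072/2501] → run D
t=7: vr[B=1819136/657763 D=3590144/837835 F=1819136/657763 G=3072/2501] → run G
t=8: vr[B=1819136/657763 D=3590144/837835 F=1819136/657763 G=12148736/7805621] → run G
t=9: vr[B=1819136/657763 D=3590144/837835 F=1819136/657763 G=14709760/7805621] → run G
t=10: vr[B=1819136/657763 D=3590144/837835 F=1819136/657763 G=17270784/7805621] → run G
t=11: vr[B=1819136/657763 D=3590144/837835 F=1819136/657763 G=19831808/7805621] → run G
t=12: vr[B=1819136/657763 D=3590144/837835 F=1819136/657763 G=22392832/7805621] → run B
t=13: vr[D=3590144/837835 F=1819136/657763 G=22392832/7805621] → run F
t=14: vr[D=3590144/837835 G=22392832/7805621] → run G
t=15: vr[D=3590144/837835 G=24953856/7805621] → run G
t=16: vr[D=3590144/837835 G=27514880/7805621] → run G
t=17: vr[D=3590144/837835] → run D
t=18: vr[D=6151168/837835] → run D
t=19: (idle)
t=20: (idle)
t=21: (idle)
t=22: (idle)
t=23: (idle)

context switches = 10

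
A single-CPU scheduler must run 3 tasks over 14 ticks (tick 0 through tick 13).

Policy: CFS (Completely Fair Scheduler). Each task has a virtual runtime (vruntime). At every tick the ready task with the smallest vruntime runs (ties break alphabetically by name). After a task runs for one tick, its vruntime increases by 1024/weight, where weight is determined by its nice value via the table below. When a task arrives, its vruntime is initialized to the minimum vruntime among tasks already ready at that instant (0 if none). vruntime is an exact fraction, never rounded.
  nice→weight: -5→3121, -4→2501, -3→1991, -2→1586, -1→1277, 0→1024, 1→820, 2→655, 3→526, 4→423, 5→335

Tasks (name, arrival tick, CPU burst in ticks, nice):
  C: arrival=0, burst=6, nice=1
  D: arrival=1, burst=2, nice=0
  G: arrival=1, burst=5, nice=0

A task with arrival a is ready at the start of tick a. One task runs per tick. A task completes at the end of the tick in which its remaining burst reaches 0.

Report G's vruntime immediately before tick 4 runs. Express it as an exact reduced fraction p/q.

t=0: vr[C=0] → run C
t=1: vr[C=256/205 D=256/205 G=256/205] → run C
t=2: vr[C=512/205 D=256/205 G=256/205] → run D
t=3: vr[C=512/205 D=461/205 G=256/205] → run G
t=4: vr[C=512/205 D=461/205 G=461/205] → run D
t=5: vr[C=512/205 G=461/205] → run G
t=6: vr[C=512/205 G=666/205] → run C
t=7: vr[C=768/205 G=666/205] → run G
t=8: vr[C=768/205 G=871/205] → run C
t=9: vr[C=1024/205 G=871/205] → run G
t=10: vr[C=1024/205 G=1076/205] → run C
t=11: vr[C=256/41 G=1076/205] → run G
t=12: vr[C=256/41] → run C
t=13: (idle)

vruntime(G, start of tick 4) = 461/205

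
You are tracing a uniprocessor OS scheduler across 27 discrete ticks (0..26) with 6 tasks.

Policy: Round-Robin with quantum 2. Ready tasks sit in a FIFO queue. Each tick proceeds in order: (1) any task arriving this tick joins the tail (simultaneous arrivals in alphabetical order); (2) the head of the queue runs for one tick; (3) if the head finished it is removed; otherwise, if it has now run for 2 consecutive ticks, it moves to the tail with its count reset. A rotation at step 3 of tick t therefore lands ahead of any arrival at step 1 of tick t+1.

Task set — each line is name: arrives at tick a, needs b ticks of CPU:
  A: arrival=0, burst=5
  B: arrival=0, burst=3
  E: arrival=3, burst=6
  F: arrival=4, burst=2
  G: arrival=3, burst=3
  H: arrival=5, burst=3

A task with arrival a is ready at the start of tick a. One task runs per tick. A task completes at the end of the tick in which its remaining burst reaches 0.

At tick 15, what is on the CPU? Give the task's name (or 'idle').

running at tick 15 = A

t=0: queue=[A,B] q_used=0 → run A
t=1: queue=[A,B] q_used=1 → run A
t=2: queue=[B,A] q_used=0 → run B
t=3: queue=[B,A,E,G] q_used=1 → run B
t=4: queue=[A,E,G,B,F] q_used=0 → run A
t=5: queue=[A,E,G,B,F,H] q_used=1 → run A
t=6: queue=[E,G,B,F,H,A] q_used=0 → run E
t=7: queue=[E,G,B,F,H,A] q_used=1 → run E
t=8: queue=[G,B,F,H,A,E] q_used=0 → run G
t=9: queue=[G,B,F,H,A,E] q_used=1 → run G
t=10: queue=[B,F,H,A,E,G] q_used=0 → run B
t=11: queue=[F,H,A,E,G] q_used=0 → run F
t=12: queue=[F,H,A,E,G] q_used=1 → run F
t=13: queue=[H,A,E,G] q_used=0 → run H
t=14: queue=[H,A,E,G] q_used=1 → run H
t=15: queue=[A,E,G,H] q_used=0 → run A
t=16: queue=[E,G,H] q_used=0 → run E
t=17: queue=[E,G,H] q_used=1 → run E
t=18: queue=[G,H,E] q_used=0 → run G
t=19: queue=[H,E] q_used=0 → run H
t=20: queue=[E] q_used=0 → run E
t=21: queue=[E] q_used=1 → run E
t=22: (idle)
t=23: (idle)
t=24: (idle)
t=25: (idle)
t=26: (idle)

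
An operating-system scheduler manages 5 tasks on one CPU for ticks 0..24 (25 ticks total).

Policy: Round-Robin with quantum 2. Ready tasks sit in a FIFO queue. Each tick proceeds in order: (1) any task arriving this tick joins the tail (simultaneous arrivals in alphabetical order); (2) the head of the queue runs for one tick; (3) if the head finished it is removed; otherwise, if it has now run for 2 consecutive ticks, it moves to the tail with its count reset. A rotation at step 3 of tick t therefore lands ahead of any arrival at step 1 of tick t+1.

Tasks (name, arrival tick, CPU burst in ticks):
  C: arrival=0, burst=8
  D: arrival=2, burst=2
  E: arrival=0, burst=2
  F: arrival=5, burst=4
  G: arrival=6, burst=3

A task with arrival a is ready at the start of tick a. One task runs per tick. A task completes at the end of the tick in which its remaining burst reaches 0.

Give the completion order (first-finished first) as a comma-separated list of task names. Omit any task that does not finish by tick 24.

t=0: queue=[C,E] q_used=0 → run C
t=1: queue=[C,E] q_used=1 → run C
t=2: queue=[E,C,D] q_used=0 → run E
t=3: queue=[E,C,D] q_used=1 → run E
t=4: queue=[C,D] q_used=0 → run C
t=5: queue=[C,D,F] q_used=1 → run C
t=6: queue=[D,F,C,G] q_used=0 → run D
t=7: queue=[D,F,C,G] q_used=1 → run D
t=8: queue=[F,C,G] q_used=0 → run F
t=9: queue=[F,C,G] q_used=1 → run F
t=10: queue=[C,G,F] q_used=0 → run C
t=11: queue=[C,G,F] q_used=1 → run C
t=12: queue=[G,F,C] q_used=0 → run G
t=13: queue=[G,F,C] q_used=1 → run G
t=14: queue=[F,C,G] q_used=0 → run F
t=15: queue=[F,C,G] q_used=1 → run F
t=16: queue=[C,G] q_used=0 → run C
t=17: queue=[C,G] q_used=1 → run C
t=18: queue=[G] q_used=0 → run G
t=19: (idle)
t=20: (idle)
t=21: (idle)
t=22: (idle)
t=23: (idle)
t=24: (idle)

completion order = E, D, F, C, G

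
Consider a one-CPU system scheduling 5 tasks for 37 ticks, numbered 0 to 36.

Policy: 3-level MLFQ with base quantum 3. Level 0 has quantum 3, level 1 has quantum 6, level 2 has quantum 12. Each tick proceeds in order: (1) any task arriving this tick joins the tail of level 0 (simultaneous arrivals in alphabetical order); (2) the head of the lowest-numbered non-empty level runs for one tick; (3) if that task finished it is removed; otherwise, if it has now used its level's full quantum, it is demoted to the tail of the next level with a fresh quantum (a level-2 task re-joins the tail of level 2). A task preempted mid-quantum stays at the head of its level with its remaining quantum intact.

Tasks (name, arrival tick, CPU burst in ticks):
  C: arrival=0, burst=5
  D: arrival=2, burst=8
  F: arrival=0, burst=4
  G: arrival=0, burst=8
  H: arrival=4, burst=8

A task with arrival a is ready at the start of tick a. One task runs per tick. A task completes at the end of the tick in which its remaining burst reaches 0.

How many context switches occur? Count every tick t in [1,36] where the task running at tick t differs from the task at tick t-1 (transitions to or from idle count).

t=0: L0/L1/L2 = CFG/-/- → run C
t=1: L0/L1/L2 = CFG/-/- → run C
t=2: L0/L1/L2 = CFGD/-/- → run C
t=3: L0/L1/L2 = FGD/C/- → run F
t=4: L0/L1/L2 = FGDH/C/- → run F
t=5: L0/L1/L2 = FGDH/C/- → run F
t=6: L0/L1/L2 = GDH/CF/- → run G
t=7: L0/L1/L2 = GDH/CF/- → run G
t=8: L0/L1/L2 = GDH/CF/- → run G
t=9: L0/L1/L2 = DH/CFG/- → run D
t=10: L0/L1/L2 = DH/CFG/- → run D
t=11: L0/L1/L2 = DH/CFG/- → run D
t=12: L0/L1/L2 = H/CFGD/- → run H
t=13: L0/L1/L2 = H/CFGD/- → run H
t=14: L0/L1/L2 = H/CFGD/- → run H
t=15: L0/L1/L2 = -/CFGDH/- → run C
t=16: L0/L1/L2 = -/CFGDH/- → run C
t=17: L0/L1/L2 = -/FGDH/- → run F
t=18: L0/L1/L2 = -/GDH/- → run G
t=19: L0/L1/L2 = -/GDH/- → run G
t=20: L0/L1/L2 = -/GDH/- → run G
t=21: L0/L1/L2 = -/GDH/- → run G
t=22: L0/L1/L2 = -/GDH/- → run G
t=23: L0/L1/L2 = -/DH/- → run D
t=24: L0/L1/L2 = -/DH/- → run D
t=25: L0/L1/L2 = -/DH/- → run D
t=26: L0/L1/L2 = -/DH/- → run D
t=27: L0/L1/L2 = -/DH/- → run D
t=28: L0/L1/L2 = -/H/- → run H
t=29: L0/L1/L2 = -/H/- → run H
t=30: L0/L1/L2 = -/H/- → run H
t=31: L0/L1/L2 = -/H/- → run H
t=32: L0/L1/L2 = -/H/- → run H
t=33: (idle)
t=34: (idle)
t=35: (idle)
t=36: (idle)

context switches = 10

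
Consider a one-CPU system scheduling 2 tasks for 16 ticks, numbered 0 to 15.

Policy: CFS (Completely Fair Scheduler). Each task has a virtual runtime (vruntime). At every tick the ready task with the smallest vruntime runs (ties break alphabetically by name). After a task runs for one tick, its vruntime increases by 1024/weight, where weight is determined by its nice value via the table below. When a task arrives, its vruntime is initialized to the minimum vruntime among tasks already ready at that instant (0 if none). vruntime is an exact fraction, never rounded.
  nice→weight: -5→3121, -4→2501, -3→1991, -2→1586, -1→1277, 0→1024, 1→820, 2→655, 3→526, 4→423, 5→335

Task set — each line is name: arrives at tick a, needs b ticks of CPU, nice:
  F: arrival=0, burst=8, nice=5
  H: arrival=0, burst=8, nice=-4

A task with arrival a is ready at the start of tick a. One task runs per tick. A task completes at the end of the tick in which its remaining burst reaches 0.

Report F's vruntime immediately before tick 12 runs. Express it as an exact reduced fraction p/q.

t=0: vr[F=0 H=0] → run F
t=1: vr[F=1024/335 H=0] → run H
t=2: vr[F=1024/335 H=1024/2501] → run H
t=3: vr[F=1024/335 H=2048/2501] → run H
t=4: vr[F=1024/335 H=3072/2501] → run H
t=5: vr[F=1024/335 H=4096/2501] → run H
t=6: vr[F=1024/335 H=5120/2501] → run H
t=7: vr[F=1024/335 H=6144/2501] → run H
t=8: vr[F=1024/335 H=7168/2501] → run H
t=9: vr[F=1024/335] → run F
t=10: vr[F=2048/335] → run F
t=11: vr[F=3072/335] → run F
t=12: vr[F=4096/335] → run F
t=13: vr[F=1024/67] → run F
t=14: vr[F=6144/335] → run F
t=15: vr[F=7168/335] → run F

vruntime(F, start of tick 12) = 4096/335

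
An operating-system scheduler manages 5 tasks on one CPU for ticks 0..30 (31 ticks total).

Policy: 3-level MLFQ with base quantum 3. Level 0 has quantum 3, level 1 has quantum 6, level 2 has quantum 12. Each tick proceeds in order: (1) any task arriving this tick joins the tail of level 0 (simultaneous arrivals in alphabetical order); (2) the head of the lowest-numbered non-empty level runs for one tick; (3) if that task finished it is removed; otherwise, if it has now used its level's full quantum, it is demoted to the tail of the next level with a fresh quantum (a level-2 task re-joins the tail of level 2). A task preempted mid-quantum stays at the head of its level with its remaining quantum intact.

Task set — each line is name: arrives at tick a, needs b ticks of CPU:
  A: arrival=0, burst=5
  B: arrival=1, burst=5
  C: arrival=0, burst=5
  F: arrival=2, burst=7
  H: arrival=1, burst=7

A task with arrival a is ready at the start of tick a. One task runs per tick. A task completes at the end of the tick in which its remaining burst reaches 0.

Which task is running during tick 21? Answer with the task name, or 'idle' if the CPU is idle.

running at tick 21 = H

t=0: L0/L1/L2 = AC/-/- → run A
t=1: L0/L1/L2 = ACBH/-/- → run A
t=2: L0/L1/L2 = ACBHF/-/- → run A
t=3: L0/L1/L2 = CBHF/A/- → run C
t=4: L0/L1/L2 = CBHF/A/- → run C
t=5: L0/L1/L2 = CBHF/A/- → run C
t=6: L0/L1/L2 = BHF/AC/- → run B
t=7: L0/L1/L2 = BHF/AC/- → run B
t=8: L0/L1/L2 = BHF/AC/- → run B
t=9: L0/L1/L2 = HF/ACB/- → run H
t=10: L0/L1/L2 = HF/ACB/- → run H
t=11: L0/L1/L2 = HF/ACB/- → run H
t=12: L0/L1/L2 = F/ACBH/- → run F
t=13: L0/L1/L2 = F/ACBH/- → run F
t=14: L0/L1/L2 = F/ACBH/- → run F
t=15: L0/L1/L2 = -/ACBHF/- → run A
t=16: L0/L1/L2 = -/ACBHF/- → run A
t=17: L0/L1/L2 = -/CBHF/- → run C
t=18: L0/L1/L2 = -/CBHF/- → run C
t=19: L0/L1/L2 = -/BHF/- → run B
t=20: L0/L1/L2 = -/BHF/- → run B
t=21: L0/L1/L2 = -/HF/- → run H
t=22: L0/L1/L2 = -/HF/- → run H
t=23: L0/L1/L2 = -/HF/- → run H
t=24: L0/L1/L2 = -/HF/- → run H
t=25: L0/L1/L2 = -/F/- → run F
t=26: L0/L1/L2 = -/F/- → run F
t=27: L0/L1/L2 = -/F/- → run F
t=28: L0/L1/L2 = -/F/- → run F
t=29: (idle)
t=30: (idle)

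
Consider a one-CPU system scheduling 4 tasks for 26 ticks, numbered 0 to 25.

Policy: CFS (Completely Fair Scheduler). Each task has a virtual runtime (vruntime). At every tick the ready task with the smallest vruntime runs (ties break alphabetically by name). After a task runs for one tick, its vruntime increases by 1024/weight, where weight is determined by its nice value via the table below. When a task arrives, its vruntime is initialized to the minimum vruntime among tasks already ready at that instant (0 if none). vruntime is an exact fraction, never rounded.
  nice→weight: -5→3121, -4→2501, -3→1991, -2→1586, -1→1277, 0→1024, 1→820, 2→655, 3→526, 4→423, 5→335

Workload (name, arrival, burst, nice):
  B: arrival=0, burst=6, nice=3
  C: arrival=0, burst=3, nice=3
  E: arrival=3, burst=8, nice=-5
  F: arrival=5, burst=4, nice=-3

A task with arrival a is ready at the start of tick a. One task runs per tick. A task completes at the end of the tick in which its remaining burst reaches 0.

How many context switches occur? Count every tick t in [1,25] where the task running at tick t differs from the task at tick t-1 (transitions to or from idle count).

context switches = 16

t=0: vr[B=0 C=0] → run B
t=1: vr[B=512/263 C=0] → run C
t=2: vr[B=512/263 C=512/263] → run B
t=3: vr[B=1024/263 C=512/263 E=512/263] → run C
t=4: vr[B=1024/263 C=1024/263 E=512/263] → run E
t=5: vr[B=1024/263 C=1024/263 E=1867264/820823 F=1867264/820823] → run E
t=6: vr[B=1024/263 C=1024/263 E=2136576/820823 F=1867264/820823] → run F
t=7: vr[B=1024/263 C=1024/263 E=2136576/820823 F=4558245376/1634258593] → run E
t=8: vr[B=1024/263 C=1024/263 E=2405888/820823 F=4558245376/1634258593] → run F
t=9: vr[B=1024/263 C=1024/263 E=2405888/820823 F=5398768128/1634258593] → run E
t=10: vr[B=1024/263 C=1024/263 E=2675200/820823 F=5398768128/1634258593] → run E
t=11: vr[B=1024/263 C=1024/263 E=2944512/820823 F=5398768128/1634258593] → run F
t=12: vr[B=1024/263 C=1024/263 E=2944512/820823 F=6239290880/1634258593] → run E
t=13: vr[B=1024/263 C=1024/263 E=3213824/820823 F=6239290880/1634258593] → run F
t=14: vr[B=1024/263 C=1024/263 E=3213824/820823] → run B
t=15: vr[B=1536/263 C=1024/263 E=3213824/820823] → run C
t=16: vr[B=1536/263 E=3213824/820823] → run E
t=17: vr[B=1536/263 E=3483136/820823] → run E
t=18: vr[B=1536/263] → run B
t=19: vr[B=2048/263] → run B
t=20: vr[B=2560/263] → run B
t=21: (idle)
t=22: (idle)
t=23: (idle)
t=24: (idle)
t=25: (idle)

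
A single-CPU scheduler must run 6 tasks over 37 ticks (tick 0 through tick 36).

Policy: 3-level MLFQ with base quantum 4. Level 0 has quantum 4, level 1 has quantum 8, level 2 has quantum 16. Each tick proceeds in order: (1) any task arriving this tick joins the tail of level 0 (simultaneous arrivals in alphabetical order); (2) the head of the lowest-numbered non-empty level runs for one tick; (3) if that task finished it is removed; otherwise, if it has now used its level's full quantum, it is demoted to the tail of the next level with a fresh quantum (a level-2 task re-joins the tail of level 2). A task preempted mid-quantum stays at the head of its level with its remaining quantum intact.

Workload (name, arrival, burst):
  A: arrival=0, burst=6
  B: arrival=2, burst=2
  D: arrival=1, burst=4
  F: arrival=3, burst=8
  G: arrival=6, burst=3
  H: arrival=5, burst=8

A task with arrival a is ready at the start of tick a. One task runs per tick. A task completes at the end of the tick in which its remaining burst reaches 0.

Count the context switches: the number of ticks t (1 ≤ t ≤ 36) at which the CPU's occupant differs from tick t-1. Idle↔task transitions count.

context switches = 9

t=0: L0/L1/L2 = A/-/- → run A
t=1: L0/L1/L2 = AD/-/- → run A
t=2: L0/L1/L2 = ADB/-/- → run A
t=3: L0/L1/L2 = ADBF/-/- → run A
t=4: L0/L1/L2 = DBF/A/- → run D
t=5: L0/L1/L2 = DBFH/A/- → run D
t=6: L0/L1/L2 = DBFHG/A/- → run D
t=7: L0/L1/L2 = DBFHG/A/- → run D
t=8: L0/L1/L2 = BFHG/A/- → run B
t=9: L0/L1/L2 = BFHG/A/- → run B
t=10: L0/L1/L2 = FHG/A/- → run F
t=11: L0/L1/L2 = FHG/A/- → run F
t=12: L0/L1/L2 = FHG/A/- → run F
t=13: L0/L1/L2 = FHG/A/- → run F
t=14: L0/L1/L2 = HG/AF/- → run H
t=15: L0/L1/L2 = HG/AF/- → run H
t=16: L0/L1/L2 = HG/AF/- → run H
t=17: L0/L1/L2 = HG/AF/- → run H
t=18: L0/L1/L2 = G/AFH/- → run G
t=19: L0/L1/L2 = G/AFH/- → run G
t=20: L0/L1/L2 = G/AFH/- → run G
t=21: L0/L1/L2 = -/AFH/- → run A
t=22: L0/L1/L2 = -/AFH/- → run A
t=23: L0/L1/L2 = -/FH/- → run F
t=24: L0/L1/L2 = -/FH/- → run F
t=25: L0/L1/L2 = -/FH/- → run F
t=26: L0/L1/L2 = -/FH/- → run F
t=27: L0/L1/L2 = -/H/- → run H
t=28: L0/L1/L2 = -/H/- → run H
t=29: L0/L1/L2 = -/H/- → run H
t=30: L0/L1/L2 = -/H/- → run H
t=31: (idle)
t=32: (idle)
t=33: (idle)
t=34: (idle)
t=35: (idle)
t=36: (idle)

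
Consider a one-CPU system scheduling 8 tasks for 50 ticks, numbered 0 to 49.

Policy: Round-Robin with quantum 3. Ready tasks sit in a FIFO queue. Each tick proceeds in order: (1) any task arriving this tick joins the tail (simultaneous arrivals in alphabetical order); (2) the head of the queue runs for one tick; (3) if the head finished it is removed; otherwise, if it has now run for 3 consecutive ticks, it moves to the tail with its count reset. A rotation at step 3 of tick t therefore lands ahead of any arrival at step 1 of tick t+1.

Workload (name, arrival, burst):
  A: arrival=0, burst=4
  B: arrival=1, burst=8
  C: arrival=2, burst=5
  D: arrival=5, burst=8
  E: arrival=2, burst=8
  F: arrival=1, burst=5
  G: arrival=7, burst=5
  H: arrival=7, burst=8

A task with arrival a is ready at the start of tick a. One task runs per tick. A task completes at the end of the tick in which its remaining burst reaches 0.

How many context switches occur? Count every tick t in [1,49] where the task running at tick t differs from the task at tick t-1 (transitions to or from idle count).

t=0: queue=[A] q_used=0 → run A
t=1: queue=[A,B,F] q_used=1 → run A
t=2: queue=[A,B,F,C,E] q_used=2 → run A
t=3: queue=[B,F,C,E,A] q_used=0 → run B
t=4: queue=[B,F,C,E,A] q_used=1 → run B
t=5: queue=[B,F,C,E,A,D] q_used=2 → run B
t=6: queue=[F,C,E,A,D,B] q_used=0 → run F
t=7: queue=[F,C,E,A,D,B,G,H] q_used=1 → run F
t=8: queue=[F,C,E,A,D,B,G,H] q_used=2 → run F
t=9: queue=[C,E,A,D,B,G,H,F] q_used=0 → run C
t=10: queue=[C,E,A,D,B,G,H,F] q_used=1 → run C
t=11: queue=[C,E,A,D,B,G,H,F] q_used=2 → run C
t=12: queue=[E,A,D,B,G,H,F,C] q_used=0 → run E
t=13: queue=[E,A,D,B,G,H,F,C] q_used=1 → run E
t=14: queue=[E,A,D,B,G,H,F,C] q_used=2 → run E
t=15: queue=[A,D,B,G,H,F,C,E] q_used=0 → run A
t=16: queue=[D,B,G,H,F,C,E] q_used=0 → run D
t=17: queue=[D,B,G,H,F,C,E] q_used=1 → run D
t=18: queue=[D,B,G,H,F,C,E] q_used=2 → run D
t=19: queue=[B,G,H,F,C,E,D] q_used=0 → run B
t=20: queue=[B,G,H,F,C,E,D] q_used=1 → run B
t=21: queue=[B,G,H,F,C,E,D] q_used=2 → run B
t=22: queue=[G,H,F,C,E,D,B] q_used=0 → run G
t=23: queue=[G,H,F,C,E,D,B] q_used=1 → run G
t=24: queue=[G,H,F,C,E,D,B] q_used=2 → run G
t=25: queue=[H,F,C,E,D,B,G] q_used=0 → run H
t=26: queue=[H,F,C,E,D,B,G] q_used=1 → run H
t=27: queue=[H,F,C,E,D,B,G] q_used=2 → run H
t=28: queue=[F,C,E,D,B,G,H] q_used=0 → run F
t=29: queue=[F,C,E,D,B,G,H] q_used=1 → run F
t=30: queue=[C,E,D,B,G,H] q_used=0 → run C
t=31: queue=[C,E,D,B,G,H] q_used=1 → run C
t=32: queue=[E,D,B,G,H] q_used=0 → run E
t=33: queue=[E,D,B,G,H] q_used=1 → run E
t=34: queue=[E,D,B,G,H] q_used=2 → run E
t=35: queue=[D,B,G,H,E] q_used=0 → run D
t=36: queue=[D,B,G,H,E] q_used=1 → run D
t=37: queue=[D,B,G,H,E] q_used=2 → run D
t=38: queue=[B,G,H,E,D] q_used=0 → run B
t=39: queue=[B,G,H,E,D] q_used=1 → run B
t=40: queue=[G,H,E,D] q_used=0 → run G
t=41: queue=[G,H,E,D] q_used=1 → run G
t=42: queue=[H,E,D] q_used=0 → run H
t=43: queue=[H,E,D] q_used=1 → run H
t=44: queue=[H,E,D] q_used=2 → run H
t=45: queue=[E,D,H] q_used=0 → run E
t=46: queue=[E,D,H] q_used=1 → run E
t=47: queue=[D,H] q_used=0 → run D
t=48: queue=[D,H] q_used=1 → run D
t=49: queue=[H] q_used=0 → run H

context switches = 19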